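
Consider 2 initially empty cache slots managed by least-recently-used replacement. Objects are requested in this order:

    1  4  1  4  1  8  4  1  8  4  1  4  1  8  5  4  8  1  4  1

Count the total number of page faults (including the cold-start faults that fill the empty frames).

1 → miss, frames [1]
4 → miss, frames [1, 4]
1 → hit
4 → hit
1 → hit
8 → miss, evict 4, frames [1, 8]
4 → miss, evict 1, frames [8, 4]
1 → miss, evict 8, frames [4, 1]
8 → miss, evict 4, frames [1, 8]
4 → miss, evict 1, frames [8, 4]
1 → miss, evict 8, frames [4, 1]
4 → hit
1 → hit
8 → miss, evict 4, frames [1, 8]
5 → miss, evict 1, frames [8, 5]
4 → miss, evict 8, frames [5, 4]
8 → miss, evict 5, frames [4, 8]
1 → miss, evict 4, frames [8, 1]
4 → miss, evict 8, frames [1, 4]
1 → hit
Page faults: 14.

14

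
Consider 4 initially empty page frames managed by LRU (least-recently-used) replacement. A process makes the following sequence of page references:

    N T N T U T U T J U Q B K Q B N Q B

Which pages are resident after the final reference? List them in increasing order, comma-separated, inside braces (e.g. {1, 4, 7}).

{B, K, N, Q}

N → miss, frames [N]
T → miss, frames [N, T]
N → hit
T → hit
U → miss, frames [N, T, U]
T → hit
U → hit
T → hit
J → miss, frames [N, U, T, J]
U → hit
Q → miss, evict N, frames [T, J, U, Q]
B → miss, evict T, frames [J, U, Q, B]
K → miss, evict J, frames [U, Q, B, K]
Q → hit
B → hit
N → miss, evict U, frames [K, Q, B, N]
Q → hit
B → hit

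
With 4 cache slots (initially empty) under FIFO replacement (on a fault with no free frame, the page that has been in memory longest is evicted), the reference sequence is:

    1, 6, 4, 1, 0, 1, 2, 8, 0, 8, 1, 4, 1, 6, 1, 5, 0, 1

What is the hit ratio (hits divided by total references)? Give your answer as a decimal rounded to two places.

0.33

1: miss, frames [1]
6: miss, frames [1, 6]
4: miss, frames [1, 6, 4]
1: hit
0: miss, frames [1, 6, 4, 0]
1: hit
2: miss, evict 1, frames [6, 4, 0, 2]
8: miss, evict 6, frames [4, 0, 2, 8]
0: hit
8: hit
1: miss, evict 4, frames [0, 2, 8, 1]
4: miss, evict 0, frames [2, 8, 1, 4]
1: hit
6: miss, evict 2, frames [8, 1, 4, 6]
1: hit
5: miss, evict 8, frames [1, 4, 6, 5]
0: miss, evict 1, frames [4, 6, 5, 0]
1: miss, evict 4, frames [6, 5, 0, 1]
Hits: 6 of 18 references → 6/18 = 0.3333.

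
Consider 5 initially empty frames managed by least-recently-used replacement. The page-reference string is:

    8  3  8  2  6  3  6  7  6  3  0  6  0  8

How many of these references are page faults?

7

8 -> fault, frames [8]
3 -> fault, frames [8, 3]
8 -> hit
2 -> fault, frames [3, 8, 2]
6 -> fault, frames [3, 8, 2, 6]
3 -> hit
6 -> hit
7 -> fault, frames [8, 2, 3, 6, 7]
6 -> hit
3 -> hit
0 -> fault, evict 8, frames [2, 7, 6, 3, 0]
6 -> hit
0 -> hit
8 -> fault, evict 2, frames [7, 3, 6, 0, 8]
Page faults: 7.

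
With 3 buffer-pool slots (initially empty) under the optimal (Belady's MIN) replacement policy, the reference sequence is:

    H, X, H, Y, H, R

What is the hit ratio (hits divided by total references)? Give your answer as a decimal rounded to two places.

H → fault, frames {H}
X → fault, frames {H,X}
H → hit
Y → fault, frames {H,X,Y}
H → hit
R → fault, evict Y, frames {H,X,R}
Hits: 2 of 6 references → 2/6 = 0.3333.

0.33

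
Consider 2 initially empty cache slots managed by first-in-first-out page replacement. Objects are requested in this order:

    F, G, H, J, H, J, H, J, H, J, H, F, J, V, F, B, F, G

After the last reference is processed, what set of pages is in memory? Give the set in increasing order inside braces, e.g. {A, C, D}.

{F, G}

F: miss, frames [F]
G: miss, frames [F, G]
H: miss, evict F, frames [G, H]
J: miss, evict G, frames [H, J]
H: hit
J: hit
H: hit
J: hit
H: hit
J: hit
H: hit
F: miss, evict H, frames [J, F]
J: hit
V: miss, evict J, frames [F, V]
F: hit
B: miss, evict F, frames [V, B]
F: miss, evict V, frames [B, F]
G: miss, evict B, frames [F, G]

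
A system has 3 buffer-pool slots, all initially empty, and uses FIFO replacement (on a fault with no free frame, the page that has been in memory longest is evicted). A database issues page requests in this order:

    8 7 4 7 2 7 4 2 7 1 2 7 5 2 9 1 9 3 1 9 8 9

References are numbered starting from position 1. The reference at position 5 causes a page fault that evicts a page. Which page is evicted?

pos 1: 8 -> fault, frames {8}
pos 2: 7 -> fault, frames {8,7}
pos 3: 4 -> fault, frames {8,7,4}
pos 4: 7 -> hit
pos 5: 2 -> fault, evict 8, frames {7,4,2}
At position 5, page 8 is evicted.

8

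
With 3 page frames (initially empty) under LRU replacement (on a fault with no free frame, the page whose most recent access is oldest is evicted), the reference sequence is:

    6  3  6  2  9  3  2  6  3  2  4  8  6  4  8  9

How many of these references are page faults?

6 → fault, frames (6)
3 → fault, frames (6 3)
6 → hit
2 → fault, frames (3 6 2)
9 → fault, evict 3, frames (6 2 9)
3 → fault, evict 6, frames (2 9 3)
2 → hit
6 → fault, evict 9, frames (3 2 6)
3 → hit
2 → hit
4 → fault, evict 6, frames (3 2 4)
8 → fault, evict 3, frames (2 4 8)
6 → fault, evict 2, frames (4 8 6)
4 → hit
8 → hit
9 → fault, evict 6, frames (4 8 9)
Page faults: 10.

10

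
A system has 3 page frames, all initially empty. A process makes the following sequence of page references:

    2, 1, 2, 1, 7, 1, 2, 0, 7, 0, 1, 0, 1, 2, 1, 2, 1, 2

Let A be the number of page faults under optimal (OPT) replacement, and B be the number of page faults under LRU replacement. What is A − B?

Under OPT: F F . . F . . F . . . . . F . . . . → 5 faults.
Under LRU: F F . . F . . F F . F . . F . . . . → 7 faults.
A − B = 5 − 7 = -2.

-2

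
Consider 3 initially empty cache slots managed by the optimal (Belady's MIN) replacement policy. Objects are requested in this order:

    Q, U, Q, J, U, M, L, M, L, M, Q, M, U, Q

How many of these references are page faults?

6

Q -> fault, frames [Q]
U -> fault, frames [Q, U]
Q -> hit
J -> fault, frames [Q, U, J]
U -> hit
M -> fault, evict J, frames [Q, U, M]
L -> fault, evict U, frames [Q, M, L]
M -> hit
L -> hit
M -> hit
Q -> hit
M -> hit
U -> fault, evict L, frames [Q, M, U]
Q -> hit
Page faults: 6.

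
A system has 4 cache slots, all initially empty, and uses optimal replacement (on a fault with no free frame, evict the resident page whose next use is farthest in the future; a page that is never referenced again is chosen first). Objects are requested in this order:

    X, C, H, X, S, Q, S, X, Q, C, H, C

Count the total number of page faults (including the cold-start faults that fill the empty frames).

6

X -> fault, frames [X]
C -> fault, frames [X, C]
H -> fault, frames [X, C, H]
X -> hit
S -> fault, frames [X, C, H, S]
Q -> fault, evict H, frames [X, C, S, Q]
S -> hit
X -> hit
Q -> hit
C -> hit
H -> fault, evict Q, frames [X, C, S, H]
C -> hit
Page faults: 6.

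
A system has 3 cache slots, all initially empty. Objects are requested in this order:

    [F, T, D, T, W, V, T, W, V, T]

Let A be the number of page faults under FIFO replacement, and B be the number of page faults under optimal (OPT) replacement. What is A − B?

Under FIFO: F F F . F F F . . . → 6 faults.
Under OPT: F F F . F F . . . . → 5 faults.
A − B = 6 − 5 = 1.

1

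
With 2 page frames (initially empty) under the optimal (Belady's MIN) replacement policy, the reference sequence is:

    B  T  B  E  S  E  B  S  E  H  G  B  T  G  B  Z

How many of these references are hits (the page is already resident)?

B -> miss, frames {B}
T -> miss, frames {B,T}
B -> hit
E -> miss, evict T, frames {B,E}
S -> miss, evict B, frames {E,S}
E -> hit
B -> miss, evict E, frames {S,B}
S -> hit
E -> miss, evict S, frames {B,E}
H -> miss, evict E, frames {B,H}
G -> miss, evict H, frames {B,G}
B -> hit
T -> miss, evict B, frames {G,T}
G -> hit
B -> miss, evict T, frames {G,B}
Z -> miss, evict B, frames {G,Z}
Hits: 5.

5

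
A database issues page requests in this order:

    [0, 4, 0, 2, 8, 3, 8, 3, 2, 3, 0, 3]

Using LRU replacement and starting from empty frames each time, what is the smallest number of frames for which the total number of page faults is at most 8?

2

f=1: 12 faults
f=2: 7 faults
f=3: 6 faults
f=4: 5 faults
f=5: 5 faults
Smallest f with faults ≤ 8 is 2.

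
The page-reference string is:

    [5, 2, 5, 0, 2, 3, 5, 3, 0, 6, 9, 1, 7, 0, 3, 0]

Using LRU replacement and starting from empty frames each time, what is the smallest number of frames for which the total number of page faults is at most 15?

f=1: 16 faults
f=2: 13 faults
f=3: 12 faults
f=4: 10 faults
f=5: 9 faults
f=6: 8 faults
f=7: 8 faults
f=8: 8 faults
Smallest f with faults ≤ 15 is 2.

2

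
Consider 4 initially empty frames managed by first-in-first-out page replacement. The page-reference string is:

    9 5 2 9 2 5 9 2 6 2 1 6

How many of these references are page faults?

5

9 → miss, frames {9}
5 → miss, frames {9,5}
2 → miss, frames {9,5,2}
9 → hit
2 → hit
5 → hit
9 → hit
2 → hit
6 → miss, frames {9,5,2,6}
2 → hit
1 → miss, evict 9, frames {5,2,6,1}
6 → hit
Page faults: 5.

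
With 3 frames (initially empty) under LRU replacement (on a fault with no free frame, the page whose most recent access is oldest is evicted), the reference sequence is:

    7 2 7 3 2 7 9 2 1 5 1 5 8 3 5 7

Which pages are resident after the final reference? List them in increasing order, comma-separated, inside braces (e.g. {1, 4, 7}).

{3, 5, 7}

7: fault, frames (7)
2: fault, frames (7 2)
7: hit
3: fault, frames (2 7 3)
2: hit
7: hit
9: fault, evict 3, frames (2 7 9)
2: hit
1: fault, evict 7, frames (9 2 1)
5: fault, evict 9, frames (2 1 5)
1: hit
5: hit
8: fault, evict 2, frames (1 5 8)
3: fault, evict 1, frames (5 8 3)
5: hit
7: fault, evict 8, frames (3 5 7)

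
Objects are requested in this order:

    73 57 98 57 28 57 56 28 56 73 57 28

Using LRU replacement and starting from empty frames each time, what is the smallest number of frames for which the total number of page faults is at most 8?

f=1: 12 faults
f=2: 9 faults
f=3: 8 faults
f=4: 6 faults
f=5: 5 faults
Smallest f with faults ≤ 8 is 3.

3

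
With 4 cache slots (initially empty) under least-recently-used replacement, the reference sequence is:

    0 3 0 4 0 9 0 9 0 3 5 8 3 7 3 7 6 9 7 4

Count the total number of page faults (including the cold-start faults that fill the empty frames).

0 → miss, frames [0]
3 → miss, frames [0, 3]
0 → hit
4 → miss, frames [3, 0, 4]
0 → hit
9 → miss, frames [3, 4, 0, 9]
0 → hit
9 → hit
0 → hit
3 → hit
5 → miss, evict 4, frames [9, 0, 3, 5]
8 → miss, evict 9, frames [0, 3, 5, 8]
3 → hit
7 → miss, evict 0, frames [5, 8, 3, 7]
3 → hit
7 → hit
6 → miss, evict 5, frames [8, 3, 7, 6]
9 → miss, evict 8, frames [3, 7, 6, 9]
7 → hit
4 → miss, evict 3, frames [6, 9, 7, 4]
Page faults: 10.

10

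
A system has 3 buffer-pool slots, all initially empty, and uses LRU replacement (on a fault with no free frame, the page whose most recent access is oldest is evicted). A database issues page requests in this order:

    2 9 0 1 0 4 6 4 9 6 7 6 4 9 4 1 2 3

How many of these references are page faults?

13

2 → miss, frames [2]
9 → miss, frames [2, 9]
0 → miss, frames [2, 9, 0]
1 → miss, evict 2, frames [9, 0, 1]
0 → hit
4 → miss, evict 9, frames [1, 0, 4]
6 → miss, evict 1, frames [0, 4, 6]
4 → hit
9 → miss, evict 0, frames [6, 4, 9]
6 → hit
7 → miss, evict 4, frames [9, 6, 7]
6 → hit
4 → miss, evict 9, frames [7, 6, 4]
9 → miss, evict 7, frames [6, 4, 9]
4 → hit
1 → miss, evict 6, frames [9, 4, 1]
2 → miss, evict 9, frames [4, 1, 2]
3 → miss, evict 4, frames [1, 2, 3]
Page faults: 13.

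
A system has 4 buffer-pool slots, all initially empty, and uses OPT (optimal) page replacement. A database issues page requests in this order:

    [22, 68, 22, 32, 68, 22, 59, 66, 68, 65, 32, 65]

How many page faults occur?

22 → miss, frames (22)
68 → miss, frames (22 68)
22 → hit
32 → miss, frames (22 68 32)
68 → hit
22 → hit
59 → miss, frames (22 68 32 59)
66 → miss, evict 59, frames (22 68 32 66)
68 → hit
65 → miss, evict 66, frames (22 68 32 65)
32 → hit
65 → hit
Page faults: 6.

6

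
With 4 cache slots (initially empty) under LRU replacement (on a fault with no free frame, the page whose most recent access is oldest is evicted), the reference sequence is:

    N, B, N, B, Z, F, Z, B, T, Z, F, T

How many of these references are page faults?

N → fault, frames [N]
B → fault, frames [N, B]
N → hit
B → hit
Z → fault, frames [N, B, Z]
F → fault, frames [N, B, Z, F]
Z → hit
B → hit
T → fault, evict N, frames [F, Z, B, T]
Z → hit
F → hit
T → hit
Page faults: 5.

5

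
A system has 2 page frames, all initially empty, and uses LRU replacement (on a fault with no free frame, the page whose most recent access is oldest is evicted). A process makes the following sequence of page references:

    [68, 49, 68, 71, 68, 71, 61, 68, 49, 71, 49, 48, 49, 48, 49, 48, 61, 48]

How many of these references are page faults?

9

68 → miss, frames [68]
49 → miss, frames [68, 49]
68 → hit
71 → miss, evict 49, frames [68, 71]
68 → hit
71 → hit
61 → miss, evict 68, frames [71, 61]
68 → miss, evict 71, frames [61, 68]
49 → miss, evict 61, frames [68, 49]
71 → miss, evict 68, frames [49, 71]
49 → hit
48 → miss, evict 71, frames [49, 48]
49 → hit
48 → hit
49 → hit
48 → hit
61 → miss, evict 49, frames [48, 61]
48 → hit
Page faults: 9.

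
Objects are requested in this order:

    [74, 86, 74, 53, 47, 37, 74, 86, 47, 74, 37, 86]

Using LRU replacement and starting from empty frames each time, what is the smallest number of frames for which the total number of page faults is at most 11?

f=1: 12 faults
f=2: 11 faults
f=3: 10 faults
f=4: 6 faults
f=5: 5 faults
Smallest f with faults ≤ 11 is 2.

2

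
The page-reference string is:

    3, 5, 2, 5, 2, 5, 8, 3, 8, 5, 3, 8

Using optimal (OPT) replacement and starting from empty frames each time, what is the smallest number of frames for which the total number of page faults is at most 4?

f=1: 12 faults
f=2: 7 faults
f=3: 4 faults
f=4: 4 faults
Smallest f with faults ≤ 4 is 3.

3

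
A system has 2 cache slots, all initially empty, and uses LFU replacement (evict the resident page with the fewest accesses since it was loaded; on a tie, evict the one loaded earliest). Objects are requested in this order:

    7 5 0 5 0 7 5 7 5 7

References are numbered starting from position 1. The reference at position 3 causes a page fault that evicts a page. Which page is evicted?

7

pos 1: 7 -> miss, frames [7]
pos 2: 5 -> miss, frames [7, 5]
pos 3: 0 -> miss, evict 7, frames [5, 0]
At position 3, page 7 is evicted.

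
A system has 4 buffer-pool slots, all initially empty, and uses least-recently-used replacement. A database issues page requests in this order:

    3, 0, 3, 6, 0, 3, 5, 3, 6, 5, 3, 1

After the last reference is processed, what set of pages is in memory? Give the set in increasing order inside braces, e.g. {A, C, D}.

3 → miss, frames [3]
0 → miss, frames [3, 0]
3 → hit
6 → miss, frames [0, 3, 6]
0 → hit
3 → hit
5 → miss, frames [6, 0, 3, 5]
3 → hit
6 → hit
5 → hit
3 → hit
1 → miss, evict 0, frames [6, 5, 3, 1]

{1, 3, 5, 6}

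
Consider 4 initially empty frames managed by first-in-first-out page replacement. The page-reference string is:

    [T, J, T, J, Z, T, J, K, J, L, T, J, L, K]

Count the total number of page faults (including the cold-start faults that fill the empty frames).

T: fault, frames (T)
J: fault, frames (T J)
T: hit
J: hit
Z: fault, frames (T J Z)
T: hit
J: hit
K: fault, frames (T J Z K)
J: hit
L: fault, evict T, frames (J Z K L)
T: fault, evict J, frames (Z K L T)
J: fault, evict Z, frames (K L T J)
L: hit
K: hit
Page faults: 7.

7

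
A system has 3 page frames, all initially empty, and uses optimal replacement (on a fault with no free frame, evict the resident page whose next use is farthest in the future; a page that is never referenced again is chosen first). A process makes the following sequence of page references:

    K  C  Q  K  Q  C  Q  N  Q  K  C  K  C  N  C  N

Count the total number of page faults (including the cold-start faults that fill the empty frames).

5

K -> miss, frames (K)
C -> miss, frames (K C)
Q -> miss, frames (K C Q)
K -> hit
Q -> hit
C -> hit
Q -> hit
N -> miss, evict C, frames (K Q N)
Q -> hit
K -> hit
C -> miss, evict Q, frames (K N C)
K -> hit
C -> hit
N -> hit
C -> hit
N -> hit
Page faults: 5.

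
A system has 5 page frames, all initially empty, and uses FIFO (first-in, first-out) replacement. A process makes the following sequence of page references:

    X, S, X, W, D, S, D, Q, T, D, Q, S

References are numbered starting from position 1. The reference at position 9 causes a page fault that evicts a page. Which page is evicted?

X

pos 1: X -> fault, frames [X]
pos 2: S -> fault, frames [X, S]
pos 3: X -> hit
pos 4: W -> fault, frames [X, S, W]
pos 5: D -> fault, frames [X, S, W, D]
pos 6: S -> hit
pos 7: D -> hit
pos 8: Q -> fault, frames [X, S, W, D, Q]
pos 9: T -> fault, evict X, frames [S, W, D, Q, T]
At position 9, page X is evicted.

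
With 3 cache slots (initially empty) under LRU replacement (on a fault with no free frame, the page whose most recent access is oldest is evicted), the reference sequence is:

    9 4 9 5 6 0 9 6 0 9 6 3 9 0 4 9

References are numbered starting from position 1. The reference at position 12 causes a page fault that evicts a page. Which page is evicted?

pos 1: 9: miss, frames {9}
pos 2: 4: miss, frames {9,4}
pos 3: 9: hit
pos 4: 5: miss, frames {4,9,5}
pos 5: 6: miss, evict 4, frames {9,5,6}
pos 6: 0: miss, evict 9, frames {5,6,0}
pos 7: 9: miss, evict 5, frames {6,0,9}
pos 8: 6: hit
pos 9: 0: hit
pos 10: 9: hit
pos 11: 6: hit
pos 12: 3: miss, evict 0, frames {9,6,3}
At position 12, page 0 is evicted.

0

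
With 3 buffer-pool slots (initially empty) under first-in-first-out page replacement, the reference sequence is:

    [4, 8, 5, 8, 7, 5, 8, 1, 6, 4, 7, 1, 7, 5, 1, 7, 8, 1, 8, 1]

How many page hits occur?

9

4 -> miss, frames (4)
8 -> miss, frames (4 8)
5 -> miss, frames (4 8 5)
8 -> hit
7 -> miss, evict 4, frames (8 5 7)
5 -> hit
8 -> hit
1 -> miss, evict 8, frames (5 7 1)
6 -> miss, evict 5, frames (7 1 6)
4 -> miss, evict 7, frames (1 6 4)
7 -> miss, evict 1, frames (6 4 7)
1 -> miss, evict 6, frames (4 7 1)
7 -> hit
5 -> miss, evict 4, frames (7 1 5)
1 -> hit
7 -> hit
8 -> miss, evict 7, frames (1 5 8)
1 -> hit
8 -> hit
1 -> hit
Hits: 9.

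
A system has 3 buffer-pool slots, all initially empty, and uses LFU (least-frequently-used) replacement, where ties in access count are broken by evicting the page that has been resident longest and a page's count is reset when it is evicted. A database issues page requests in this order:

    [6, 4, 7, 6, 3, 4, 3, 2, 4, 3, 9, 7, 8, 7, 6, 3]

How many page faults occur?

11

6 -> miss, frames {6}
4 -> miss, frames {6,4}
7 -> miss, frames {6,4,7}
6 -> hit
3 -> miss, evict 4, frames {6,7,3}
4 -> miss, evict 7, frames {6,3,4}
3 -> hit
2 -> miss, evict 4, frames {6,3,2}
4 -> miss, evict 2, frames {6,3,4}
3 -> hit
9 -> miss, evict 4, frames {6,3,9}
7 -> miss, evict 9, frames {6,3,7}
8 -> miss, evict 7, frames {6,3,8}
7 -> miss, evict 8, frames {6,3,7}
6 -> hit
3 -> hit
Page faults: 11.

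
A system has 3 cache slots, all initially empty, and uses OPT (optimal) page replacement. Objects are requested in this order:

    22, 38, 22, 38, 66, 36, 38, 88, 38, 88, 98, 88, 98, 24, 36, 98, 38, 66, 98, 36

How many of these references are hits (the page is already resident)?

11

22: miss, frames {22}
38: miss, frames {22,38}
22: hit
38: hit
66: miss, frames {22,38,66}
36: miss, evict 22, frames {38,66,36}
38: hit
88: miss, evict 66, frames {38,36,88}
38: hit
88: hit
98: miss, evict 38, frames {36,88,98}
88: hit
98: hit
24: miss, evict 88, frames {36,98,24}
36: hit
98: hit
38: miss, evict 24, frames {36,98,38}
66: miss, evict 38, frames {36,98,66}
98: hit
36: hit
Hits: 11.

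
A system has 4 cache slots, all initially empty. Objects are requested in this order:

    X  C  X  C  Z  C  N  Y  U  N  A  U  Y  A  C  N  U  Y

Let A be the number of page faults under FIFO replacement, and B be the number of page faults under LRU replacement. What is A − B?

Under FIFO: F F . . F . F F F . F . . . F F . F → 10 faults.
Under LRU: F F . . F . F F F . F . . . F F F F → 11 faults.
A − B = 10 − 11 = -1.

-1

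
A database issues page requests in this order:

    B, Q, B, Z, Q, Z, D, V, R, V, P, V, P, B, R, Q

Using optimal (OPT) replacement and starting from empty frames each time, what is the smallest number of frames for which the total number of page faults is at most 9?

f=1: 16 faults
f=2: 10 faults
f=3: 9 faults
f=4: 8 faults
f=5: 7 faults
f=6: 7 faults
f=7: 7 faults
Smallest f with faults ≤ 9 is 3.

3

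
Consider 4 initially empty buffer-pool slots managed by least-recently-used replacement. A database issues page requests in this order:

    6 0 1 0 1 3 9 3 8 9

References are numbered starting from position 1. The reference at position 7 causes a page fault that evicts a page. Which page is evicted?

pos 1: 6 → miss, frames [6]
pos 2: 0 → miss, frames [6, 0]
pos 3: 1 → miss, frames [6, 0, 1]
pos 4: 0 → hit
pos 5: 1 → hit
pos 6: 3 → miss, frames [6, 0, 1, 3]
pos 7: 9 → miss, evict 6, frames [0, 1, 3, 9]
At position 7, page 6 is evicted.

6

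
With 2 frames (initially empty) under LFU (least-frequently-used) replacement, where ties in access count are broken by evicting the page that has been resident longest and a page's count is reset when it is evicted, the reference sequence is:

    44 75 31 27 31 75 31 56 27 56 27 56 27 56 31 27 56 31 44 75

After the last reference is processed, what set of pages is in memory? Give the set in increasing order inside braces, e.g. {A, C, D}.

{31, 75}

44 -> miss, frames {44}
75 -> miss, frames {44,75}
31 -> miss, evict 44, frames {75,31}
27 -> miss, evict 75, frames {31,27}
31 -> hit
75 -> miss, evict 27, frames {31,75}
31 -> hit
56 -> miss, evict 75, frames {31,56}
27 -> miss, evict 56, frames {31,27}
56 -> miss, evict 27, frames {31,56}
27 -> miss, evict 56, frames {31,27}
56 -> miss, evict 27, frames {31,56}
27 -> miss, evict 56, frames {31,27}
56 -> miss, evict 27, frames {31,56}
31 -> hit
27 -> miss, evict 56, frames {31,27}
56 -> miss, evict 27, frames {31,56}
31 -> hit
44 -> miss, evict 56, frames {31,44}
75 -> miss, evict 44, frames {31,75}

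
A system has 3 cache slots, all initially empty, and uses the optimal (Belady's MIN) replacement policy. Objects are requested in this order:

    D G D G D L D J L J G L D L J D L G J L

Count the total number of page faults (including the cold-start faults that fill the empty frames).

6

D: fault, frames {D}
G: fault, frames {D,G}
D: hit
G: hit
D: hit
L: fault, frames {D,G,L}
D: hit
J: fault, evict D, frames {G,L,J}
L: hit
J: hit
G: hit
L: hit
D: fault, evict G, frames {L,J,D}
L: hit
J: hit
D: hit
L: hit
G: fault, evict D, frames {L,J,G}
J: hit
L: hit
Page faults: 6.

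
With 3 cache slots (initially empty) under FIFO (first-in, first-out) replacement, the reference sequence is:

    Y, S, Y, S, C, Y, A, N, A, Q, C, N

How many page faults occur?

Y → fault, frames {Y}
S → fault, frames {Y,S}
Y → hit
S → hit
C → fault, frames {Y,S,C}
Y → hit
A → fault, evict Y, frames {S,C,A}
N → fault, evict S, frames {C,A,N}
A → hit
Q → fault, evict C, frames {A,N,Q}
C → fault, evict A, frames {N,Q,C}
N → hit
Page faults: 7.

7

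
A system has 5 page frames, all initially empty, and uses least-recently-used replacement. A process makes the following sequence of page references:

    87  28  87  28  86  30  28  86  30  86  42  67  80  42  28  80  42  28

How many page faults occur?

87 -> fault, frames [87]
28 -> fault, frames [87, 28]
87 -> hit
28 -> hit
86 -> fault, frames [87, 28, 86]
30 -> fault, frames [87, 28, 86, 30]
28 -> hit
86 -> hit
30 -> hit
86 -> hit
42 -> fault, frames [87, 28, 30, 86, 42]
67 -> fault, evict 87, frames [28, 30, 86, 42, 67]
80 -> fault, evict 28, frames [30, 86, 42, 67, 80]
42 -> hit
28 -> fault, evict 30, frames [86, 67, 80, 42, 28]
80 -> hit
42 -> hit
28 -> hit
Page faults: 8.

8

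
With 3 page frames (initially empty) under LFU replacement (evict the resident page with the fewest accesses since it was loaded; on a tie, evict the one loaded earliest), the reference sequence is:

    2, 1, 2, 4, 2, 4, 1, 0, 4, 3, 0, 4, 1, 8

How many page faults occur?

2 → miss, frames {2}
1 → miss, frames {2,1}
2 → hit
4 → miss, frames {2,1,4}
2 → hit
4 → hit
1 → hit
0 → miss, evict 1, frames {2,4,0}
4 → hit
3 → miss, evict 0, frames {2,4,3}
0 → miss, evict 3, frames {2,4,0}
4 → hit
1 → miss, evict 0, frames {2,4,1}
8 → miss, evict 1, frames {2,4,8}
Page faults: 8.

8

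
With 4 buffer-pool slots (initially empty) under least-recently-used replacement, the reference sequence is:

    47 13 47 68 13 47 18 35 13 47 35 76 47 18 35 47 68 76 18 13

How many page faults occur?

47 → fault, frames {47}
13 → fault, frames {47,13}
47 → hit
68 → fault, frames {13,47,68}
13 → hit
47 → hit
18 → fault, frames {68,13,47,18}
35 → fault, evict 68, frames {13,47,18,35}
13 → hit
47 → hit
35 → hit
76 → fault, evict 18, frames {13,47,35,76}
47 → hit
18 → fault, evict 13, frames {35,76,47,18}
35 → hit
47 → hit
68 → fault, evict 76, frames {18,35,47,68}
76 → fault, evict 18, frames {35,47,68,76}
18 → fault, evict 35, frames {47,68,76,18}
13 → fault, evict 47, frames {68,76,18,13}
Page faults: 11.

11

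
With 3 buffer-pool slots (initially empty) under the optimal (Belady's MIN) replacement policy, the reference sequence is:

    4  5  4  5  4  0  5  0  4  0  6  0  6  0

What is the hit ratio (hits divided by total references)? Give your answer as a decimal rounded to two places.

0.71

4 → miss, frames (4)
5 → miss, frames (4 5)
4 → hit
5 → hit
4 → hit
0 → miss, frames (4 5 0)
5 → hit
0 → hit
4 → hit
0 → hit
6 → miss, evict 5, frames (4 0 6)
0 → hit
6 → hit
0 → hit
Hits: 10 of 14 references → 10/14 = 0.7143.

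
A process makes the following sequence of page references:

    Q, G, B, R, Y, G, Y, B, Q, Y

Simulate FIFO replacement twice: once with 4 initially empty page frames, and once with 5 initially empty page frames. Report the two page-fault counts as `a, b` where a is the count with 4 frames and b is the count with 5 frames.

4 frames: F F F F F . . . F . → 6 faults.
5 frames: F F F F F . . . . . → 5 faults.
5 < 6: adding a frame reduced faults, as is typical.

6, 5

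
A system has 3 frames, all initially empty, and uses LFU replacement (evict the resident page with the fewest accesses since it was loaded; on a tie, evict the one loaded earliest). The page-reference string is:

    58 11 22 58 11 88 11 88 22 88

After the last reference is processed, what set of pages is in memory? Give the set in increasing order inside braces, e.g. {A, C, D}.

{11, 22, 88}

58: fault, frames (58)
11: fault, frames (58 11)
22: fault, frames (58 11 22)
58: hit
11: hit
88: fault, evict 22, frames (58 11 88)
11: hit
88: hit
22: fault, evict 58, frames (11 88 22)
88: hit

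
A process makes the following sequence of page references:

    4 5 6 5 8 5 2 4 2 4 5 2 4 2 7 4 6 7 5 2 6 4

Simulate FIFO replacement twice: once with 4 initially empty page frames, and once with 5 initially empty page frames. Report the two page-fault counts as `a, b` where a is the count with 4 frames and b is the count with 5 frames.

11, 9

4 frames: F F F . F . F F . . F . . . F . F . . F . F → 11 faults.
5 frames: F F F . F . F . . . . . . . F F . . F . F . → 9 faults.
9 < 11: adding a frame reduced faults, as is typical.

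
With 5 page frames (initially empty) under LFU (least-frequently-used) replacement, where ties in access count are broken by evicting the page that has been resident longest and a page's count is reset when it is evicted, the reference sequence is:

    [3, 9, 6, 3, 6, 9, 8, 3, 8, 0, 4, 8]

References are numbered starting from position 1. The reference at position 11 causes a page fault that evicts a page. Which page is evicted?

0

pos 1: 3 → fault, frames [3]
pos 2: 9 → fault, frames [3, 9]
pos 3: 6 → fault, frames [3, 9, 6]
pos 4: 3 → hit
pos 5: 6 → hit
pos 6: 9 → hit
pos 7: 8 → fault, frames [3, 9, 6, 8]
pos 8: 3 → hit
pos 9: 8 → hit
pos 10: 0 → fault, frames [3, 9, 6, 8, 0]
pos 11: 4 → fault, evict 0, frames [3, 9, 6, 8, 4]
At position 11, page 0 is evicted.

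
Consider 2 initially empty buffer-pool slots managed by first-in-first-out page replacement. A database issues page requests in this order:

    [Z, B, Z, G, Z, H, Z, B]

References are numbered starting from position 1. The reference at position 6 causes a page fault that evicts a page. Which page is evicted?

pos 1: Z -> miss, frames {Z}
pos 2: B -> miss, frames {Z,B}
pos 3: Z -> hit
pos 4: G -> miss, evict Z, frames {B,G}
pos 5: Z -> miss, evict B, frames {G,Z}
pos 6: H -> miss, evict G, frames {Z,H}
At position 6, page G is evicted.

G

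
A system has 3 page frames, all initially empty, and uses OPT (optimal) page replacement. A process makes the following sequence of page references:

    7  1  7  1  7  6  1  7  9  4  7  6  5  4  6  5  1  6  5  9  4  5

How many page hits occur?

7 → miss, frames (7)
1 → miss, frames (7 1)
7 → hit
1 → hit
7 → hit
6 → miss, frames (7 1 6)
1 → hit
7 → hit
9 → miss, evict 1, frames (7 6 9)
4 → miss, evict 9, frames (7 6 4)
7 → hit
6 → hit
5 → miss, evict 7, frames (6 4 5)
4 → hit
6 → hit
5 → hit
1 → miss, evict 4, frames (6 5 1)
6 → hit
5 → hit
9 → miss, evict 1, frames (6 5 9)
4 → miss, evict 9, frames (6 5 4)
5 → hit
Hits: 13.

13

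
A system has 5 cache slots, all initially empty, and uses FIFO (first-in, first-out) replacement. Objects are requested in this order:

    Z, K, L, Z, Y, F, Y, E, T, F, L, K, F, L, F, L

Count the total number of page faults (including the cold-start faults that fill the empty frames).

Z -> fault, frames [Z]
K -> fault, frames [Z, K]
L -> fault, frames [Z, K, L]
Z -> hit
Y -> fault, frames [Z, K, L, Y]
F -> fault, frames [Z, K, L, Y, F]
Y -> hit
E -> fault, evict Z, frames [K, L, Y, F, E]
T -> fault, evict K, frames [L, Y, F, E, T]
F -> hit
L -> hit
K -> fault, evict L, frames [Y, F, E, T, K]
F -> hit
L -> fault, evict Y, frames [F, E, T, K, L]
F -> hit
L -> hit
Page faults: 9.

9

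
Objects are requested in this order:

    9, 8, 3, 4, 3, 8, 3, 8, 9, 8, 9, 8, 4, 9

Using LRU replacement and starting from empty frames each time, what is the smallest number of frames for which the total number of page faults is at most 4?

f=1: 14 faults
f=2: 8 faults
f=3: 6 faults
f=4: 4 faults
Smallest f with faults ≤ 4 is 4.

4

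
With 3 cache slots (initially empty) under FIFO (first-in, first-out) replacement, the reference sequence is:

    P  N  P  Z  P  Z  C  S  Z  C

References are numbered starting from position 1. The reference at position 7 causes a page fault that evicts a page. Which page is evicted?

pos 1: P -> fault, frames {P}
pos 2: N -> fault, frames {P,N}
pos 3: P -> hit
pos 4: Z -> fault, frames {P,N,Z}
pos 5: P -> hit
pos 6: Z -> hit
pos 7: C -> fault, evict P, frames {N,Z,C}
At position 7, page P is evicted.

P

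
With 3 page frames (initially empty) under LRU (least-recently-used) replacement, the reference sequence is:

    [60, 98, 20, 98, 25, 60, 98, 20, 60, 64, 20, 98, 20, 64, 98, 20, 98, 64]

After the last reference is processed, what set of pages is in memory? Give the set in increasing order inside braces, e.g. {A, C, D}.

{20, 64, 98}

60 → fault, frames [60]
98 → fault, frames [60, 98]
20 → fault, frames [60, 98, 20]
98 → hit
25 → fault, evict 60, frames [20, 98, 25]
60 → fault, evict 20, frames [98, 25, 60]
98 → hit
20 → fault, evict 25, frames [60, 98, 20]
60 → hit
64 → fault, evict 98, frames [20, 60, 64]
20 → hit
98 → fault, evict 60, frames [64, 20, 98]
20 → hit
64 → hit
98 → hit
20 → hit
98 → hit
64 → hit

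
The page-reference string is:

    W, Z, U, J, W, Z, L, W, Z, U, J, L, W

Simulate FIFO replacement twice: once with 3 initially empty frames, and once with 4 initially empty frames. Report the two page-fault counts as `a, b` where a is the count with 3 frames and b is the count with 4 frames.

10, 11

3 frames: F F F F F F F . . F F . F → 10 faults.
4 frames: F F F F . . F F F F F F F → 11 faults.
11 > 10: adding a frame increased faults — Belady's anomaly.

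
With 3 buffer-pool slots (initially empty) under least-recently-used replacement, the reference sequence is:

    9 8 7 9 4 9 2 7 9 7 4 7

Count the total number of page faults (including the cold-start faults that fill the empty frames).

7

9: miss, frames {9}
8: miss, frames {9,8}
7: miss, frames {9,8,7}
9: hit
4: miss, evict 8, frames {7,9,4}
9: hit
2: miss, evict 7, frames {4,9,2}
7: miss, evict 4, frames {9,2,7}
9: hit
7: hit
4: miss, evict 2, frames {9,7,4}
7: hit
Page faults: 7.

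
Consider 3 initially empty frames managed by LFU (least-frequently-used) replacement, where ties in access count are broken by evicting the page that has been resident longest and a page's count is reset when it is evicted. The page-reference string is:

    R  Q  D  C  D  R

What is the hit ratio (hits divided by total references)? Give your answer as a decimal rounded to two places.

R -> fault, frames (R)
Q -> fault, frames (R Q)
D -> fault, frames (R Q D)
C -> fault, evict R, frames (Q D C)
D -> hit
R -> fault, evict Q, frames (D C R)
Hits: 1 of 6 references → 1/6 = 0.1667.

0.17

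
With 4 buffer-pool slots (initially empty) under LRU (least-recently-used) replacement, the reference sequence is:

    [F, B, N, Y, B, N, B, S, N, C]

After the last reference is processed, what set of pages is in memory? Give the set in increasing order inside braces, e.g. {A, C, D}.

{B, C, N, S}

F: miss, frames {F}
B: miss, frames {F,B}
N: miss, frames {F,B,N}
Y: miss, frames {F,B,N,Y}
B: hit
N: hit
B: hit
S: miss, evict F, frames {Y,N,B,S}
N: hit
C: miss, evict Y, frames {B,S,N,C}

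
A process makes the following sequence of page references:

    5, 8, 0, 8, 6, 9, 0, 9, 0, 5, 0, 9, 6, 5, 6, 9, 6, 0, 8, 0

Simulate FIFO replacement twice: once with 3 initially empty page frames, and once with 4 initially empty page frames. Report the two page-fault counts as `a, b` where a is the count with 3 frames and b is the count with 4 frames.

3 frames: F F F . F F . . . F F . F . . F . . F F → 11 faults.
4 frames: F F F . F F . . . F . . . . . . . . F F → 8 faults.
8 < 11: adding a frame reduced faults, as is typical.

11, 8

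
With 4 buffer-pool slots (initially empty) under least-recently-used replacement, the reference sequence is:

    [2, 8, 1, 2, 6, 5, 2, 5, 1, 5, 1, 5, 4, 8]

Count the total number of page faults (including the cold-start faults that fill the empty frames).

7

2 -> miss, frames (2)
8 -> miss, frames (2 8)
1 -> miss, frames (2 8 1)
2 -> hit
6 -> miss, frames (8 1 2 6)
5 -> miss, evict 8, frames (1 2 6 5)
2 -> hit
5 -> hit
1 -> hit
5 -> hit
1 -> hit
5 -> hit
4 -> miss, evict 6, frames (2 1 5 4)
8 -> miss, evict 2, frames (1 5 4 8)
Page faults: 7.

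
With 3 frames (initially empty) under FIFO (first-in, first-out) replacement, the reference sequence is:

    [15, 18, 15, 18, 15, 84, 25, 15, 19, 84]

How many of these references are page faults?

15 → miss, frames [15]
18 → miss, frames [15, 18]
15 → hit
18 → hit
15 → hit
84 → miss, frames [15, 18, 84]
25 → miss, evict 15, frames [18, 84, 25]
15 → miss, evict 18, frames [84, 25, 15]
19 → miss, evict 84, frames [25, 15, 19]
84 → miss, evict 25, frames [15, 19, 84]
Page faults: 7.

7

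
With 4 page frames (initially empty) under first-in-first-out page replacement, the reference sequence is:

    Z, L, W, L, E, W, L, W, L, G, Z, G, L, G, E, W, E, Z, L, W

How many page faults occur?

Z -> miss, frames {Z}
L -> miss, frames {Z,L}
W -> miss, frames {Z,L,W}
L -> hit
E -> miss, frames {Z,L,W,E}
W -> hit
L -> hit
W -> hit
L -> hit
G -> miss, evict Z, frames {L,W,E,G}
Z -> miss, evict L, frames {W,E,G,Z}
G -> hit
L -> miss, evict W, frames {E,G,Z,L}
G -> hit
E -> hit
W -> miss, evict E, frames {G,Z,L,W}
E -> miss, evict G, frames {Z,L,W,E}
Z -> hit
L -> hit
W -> hit
Page faults: 9.

9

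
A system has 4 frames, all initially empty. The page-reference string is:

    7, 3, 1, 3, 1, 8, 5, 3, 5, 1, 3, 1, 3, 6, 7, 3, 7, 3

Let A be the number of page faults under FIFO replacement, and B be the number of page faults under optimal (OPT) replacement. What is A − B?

2

Under FIFO: F F F . . F F . . . . . . F F F . . → 8 faults.
Under OPT: F F F . . F F . . . . . . F . . . . → 6 faults.
A − B = 8 − 6 = 2.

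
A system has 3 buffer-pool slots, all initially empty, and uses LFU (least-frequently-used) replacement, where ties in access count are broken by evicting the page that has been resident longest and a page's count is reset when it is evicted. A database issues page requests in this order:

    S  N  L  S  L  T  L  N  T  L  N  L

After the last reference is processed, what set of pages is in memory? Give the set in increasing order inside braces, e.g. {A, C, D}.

S → fault, frames {S}
N → fault, frames {S,N}
L → fault, frames {S,N,L}
S → hit
L → hit
T → fault, evict N, frames {S,L,T}
L → hit
N → fault, evict T, frames {S,L,N}
T → fault, evict N, frames {S,L,T}
L → hit
N → fault, evict T, frames {S,L,N}
L → hit

{L, N, S}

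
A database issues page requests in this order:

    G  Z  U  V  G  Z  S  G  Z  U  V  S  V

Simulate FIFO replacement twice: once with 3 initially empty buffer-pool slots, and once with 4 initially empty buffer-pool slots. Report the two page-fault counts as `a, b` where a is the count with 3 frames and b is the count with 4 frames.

9, 10

3 frames: F F F F F F F . . F F . . → 9 faults.
4 frames: F F F F . . F F F F F F . → 10 faults.
10 > 9: adding a frame increased faults — Belady's anomaly.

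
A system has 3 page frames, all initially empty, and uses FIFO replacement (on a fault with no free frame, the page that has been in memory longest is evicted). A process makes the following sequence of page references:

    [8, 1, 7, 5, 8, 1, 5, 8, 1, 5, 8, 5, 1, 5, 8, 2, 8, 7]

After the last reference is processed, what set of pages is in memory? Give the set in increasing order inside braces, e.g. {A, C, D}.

8 -> miss, frames {8}
1 -> miss, frames {8,1}
7 -> miss, frames {8,1,7}
5 -> miss, evict 8, frames {1,7,5}
8 -> miss, evict 1, frames {7,5,8}
1 -> miss, evict 7, frames {5,8,1}
5 -> hit
8 -> hit
1 -> hit
5 -> hit
8 -> hit
5 -> hit
1 -> hit
5 -> hit
8 -> hit
2 -> miss, evict 5, frames {8,1,2}
8 -> hit
7 -> miss, evict 8, frames {1,2,7}

{1, 2, 7}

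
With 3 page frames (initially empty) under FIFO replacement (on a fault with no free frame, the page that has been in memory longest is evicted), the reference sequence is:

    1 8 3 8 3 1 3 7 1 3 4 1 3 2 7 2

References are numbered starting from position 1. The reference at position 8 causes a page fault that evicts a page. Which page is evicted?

1

pos 1: 1 → miss, frames (1)
pos 2: 8 → miss, frames (1 8)
pos 3: 3 → miss, frames (1 8 3)
pos 4: 8 → hit
pos 5: 3 → hit
pos 6: 1 → hit
pos 7: 3 → hit
pos 8: 7 → miss, evict 1, frames (8 3 7)
At position 8, page 1 is evicted.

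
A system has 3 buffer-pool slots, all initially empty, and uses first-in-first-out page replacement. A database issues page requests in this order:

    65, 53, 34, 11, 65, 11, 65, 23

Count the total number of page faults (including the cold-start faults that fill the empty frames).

6

65: fault, frames [65]
53: fault, frames [65, 53]
34: fault, frames [65, 53, 34]
11: fault, evict 65, frames [53, 34, 11]
65: fault, evict 53, frames [34, 11, 65]
11: hit
65: hit
23: fault, evict 34, frames [11, 65, 23]
Page faults: 6.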